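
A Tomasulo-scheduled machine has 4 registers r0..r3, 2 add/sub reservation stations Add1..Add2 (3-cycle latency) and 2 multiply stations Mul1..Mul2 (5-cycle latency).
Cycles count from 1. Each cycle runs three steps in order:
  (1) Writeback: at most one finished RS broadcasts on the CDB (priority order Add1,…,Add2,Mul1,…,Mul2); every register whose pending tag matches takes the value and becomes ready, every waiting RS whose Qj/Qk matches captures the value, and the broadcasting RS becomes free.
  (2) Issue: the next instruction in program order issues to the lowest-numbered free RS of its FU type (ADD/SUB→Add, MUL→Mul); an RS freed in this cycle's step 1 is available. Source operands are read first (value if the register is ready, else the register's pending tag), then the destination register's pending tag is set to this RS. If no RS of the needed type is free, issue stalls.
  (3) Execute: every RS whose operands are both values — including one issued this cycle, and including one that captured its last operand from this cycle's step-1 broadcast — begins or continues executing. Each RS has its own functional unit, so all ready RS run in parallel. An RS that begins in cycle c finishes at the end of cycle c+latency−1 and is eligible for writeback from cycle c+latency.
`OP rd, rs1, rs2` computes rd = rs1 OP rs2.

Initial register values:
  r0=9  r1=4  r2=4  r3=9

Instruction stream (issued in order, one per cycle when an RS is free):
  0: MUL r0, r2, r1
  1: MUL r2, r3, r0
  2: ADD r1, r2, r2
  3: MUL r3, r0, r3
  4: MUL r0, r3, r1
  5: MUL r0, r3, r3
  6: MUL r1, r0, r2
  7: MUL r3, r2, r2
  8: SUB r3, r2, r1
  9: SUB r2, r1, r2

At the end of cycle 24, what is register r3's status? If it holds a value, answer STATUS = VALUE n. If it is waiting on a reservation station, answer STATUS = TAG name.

STATUS = TAG Add1

  c1: issue MUL r0<-Mul1  regs: r0:Mul1,r1:4,r2:4,r3:9
  c2: issue MUL r2<-Mul2  regs: r0:Mul1,r1:4,r2:Mul2,r3:9
  c3: issue ADD r1<-Add1  regs: r0:Mul1,r1:Add1,r2:Mul2,r3:9
  c4: stall  regs: r0:Mul1,r1:Add1,r2:Mul2,r3:9
  c5: stall  regs: r0:Mul1,r1:Add1,r2:Mul2,r3:9
  c6: CDB Mul1=16; issue MUL r3<-Mul1  regs: r0:16,r1:Add1,r2:Mul2,r3:Mul1
  c7: stall  regs: r0:16,r1:Add1,r2:Mul2,r3:Mul1
  c8: stall  regs: r0:16,r1:Add1,r2:Mul2,r3:Mul1
  c9: stall  regs: r0:16,r1:Add1,r2:Mul2,r3:Mul1
  c10: stall  regs: r0:16,r1:Add1,r2:Mul2,r3:Mul1
  c11: CDB Mul1=144; issue MUL r0<-Mul1  regs: r0:Mul1,r1:Add1,r2:Mul2,r3:144
  c12: CDB Mul2=144; issue MUL r0<-Mul2  regs: r0:Mul2,r1:Add1,r2:144,r3:144
  c13: stall  regs: r0:Mul2,r1:Add1,r2:144,r3:144
  c14: stall  regs: r0:Mul2,r1:Add1,r2:144,r3:144
  c15: CDB Add1=288; stall  regs: r0:Mul2,r1:288,r2:144,r3:144
  c16: stall  regs: r0:Mul2,r1:288,r2:144,r3:144
  c17: CDB Mul2=20736; issue MUL r1<-Mul2  regs: r0:20736,r1:Mul2,r2:144,r3:144
  c18: stall  regs: r0:20736,r1:Mul2,r2:144,r3:144
  c19: stall  regs: r0:20736,r1:Mul2,r2:144,r3:144
  c20: CDB Mul1=41472; issue MUL r3<-Mul1  regs: r0:20736,r1:Mul2,r2:144,r3:Mul1
  c21: issue SUB r3<-Add1  regs: r0:20736,r1:Mul2,r2:144,r3:Add1
  c22: CDB Mul2=2985984; issue SUB r2<-Add2  regs: r0:20736,r1:2985984,r2:Add2,r3:Add1
  c23: -  regs: r0:20736,r1:2985984,r2:Add2,r3:Add1
  c24: -  regs: r0:20736,r1:2985984,r2:Add2,r3:Add1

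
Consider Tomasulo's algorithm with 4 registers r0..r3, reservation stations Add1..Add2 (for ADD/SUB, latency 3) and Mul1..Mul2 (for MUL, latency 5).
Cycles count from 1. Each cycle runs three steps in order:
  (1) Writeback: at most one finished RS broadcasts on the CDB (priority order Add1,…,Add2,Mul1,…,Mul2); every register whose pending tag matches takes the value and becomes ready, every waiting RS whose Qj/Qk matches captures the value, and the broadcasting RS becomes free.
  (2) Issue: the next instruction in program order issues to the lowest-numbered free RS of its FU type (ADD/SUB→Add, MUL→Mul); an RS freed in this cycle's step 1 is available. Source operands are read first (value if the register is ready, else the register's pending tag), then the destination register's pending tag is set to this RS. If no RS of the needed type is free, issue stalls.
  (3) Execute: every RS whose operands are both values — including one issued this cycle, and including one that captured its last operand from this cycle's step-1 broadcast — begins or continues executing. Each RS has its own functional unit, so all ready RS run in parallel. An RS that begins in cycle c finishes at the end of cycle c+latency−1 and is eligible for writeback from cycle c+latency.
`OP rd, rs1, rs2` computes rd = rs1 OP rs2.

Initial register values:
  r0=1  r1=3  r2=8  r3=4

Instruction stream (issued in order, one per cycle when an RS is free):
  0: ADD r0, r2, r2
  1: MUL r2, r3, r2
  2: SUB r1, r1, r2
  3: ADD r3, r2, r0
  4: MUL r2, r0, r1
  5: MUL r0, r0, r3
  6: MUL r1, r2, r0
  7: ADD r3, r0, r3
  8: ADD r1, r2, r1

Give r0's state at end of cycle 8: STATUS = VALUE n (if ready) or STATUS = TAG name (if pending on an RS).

STATUS = TAG Mul1

cycle 1: issue ADD r0<-Add1 // r0:Add1,r1:3,r2:8,r3:4
cycle 2: issue MUL r2<-Mul1 // r0:Add1,r1:3,r2:Mul1,r3:4
cycle 3: issue SUB r1<-Add2 // r0:Add1,r1:Add2,r2:Mul1,r3:4
cycle 4: CDB Add1=16; issue ADD r3<-Add1 // r0:16,r1:Add2,r2:Mul1,r3:Add1
cycle 5: issue MUL r2<-Mul2 // r0:16,r1:Add2,r2:Mul2,r3:Add1
cycle 6: stall // r0:16,r1:Add2,r2:Mul2,r3:Add1
cycle 7: CDB Mul1=32; issue MUL r0<-Mul1 // r0:Mul1,r1:Add2,r2:Mul2,r3:Add1
cycle 8: stall // r0:Mul1,r1:Add2,r2:Mul2,r3:Add1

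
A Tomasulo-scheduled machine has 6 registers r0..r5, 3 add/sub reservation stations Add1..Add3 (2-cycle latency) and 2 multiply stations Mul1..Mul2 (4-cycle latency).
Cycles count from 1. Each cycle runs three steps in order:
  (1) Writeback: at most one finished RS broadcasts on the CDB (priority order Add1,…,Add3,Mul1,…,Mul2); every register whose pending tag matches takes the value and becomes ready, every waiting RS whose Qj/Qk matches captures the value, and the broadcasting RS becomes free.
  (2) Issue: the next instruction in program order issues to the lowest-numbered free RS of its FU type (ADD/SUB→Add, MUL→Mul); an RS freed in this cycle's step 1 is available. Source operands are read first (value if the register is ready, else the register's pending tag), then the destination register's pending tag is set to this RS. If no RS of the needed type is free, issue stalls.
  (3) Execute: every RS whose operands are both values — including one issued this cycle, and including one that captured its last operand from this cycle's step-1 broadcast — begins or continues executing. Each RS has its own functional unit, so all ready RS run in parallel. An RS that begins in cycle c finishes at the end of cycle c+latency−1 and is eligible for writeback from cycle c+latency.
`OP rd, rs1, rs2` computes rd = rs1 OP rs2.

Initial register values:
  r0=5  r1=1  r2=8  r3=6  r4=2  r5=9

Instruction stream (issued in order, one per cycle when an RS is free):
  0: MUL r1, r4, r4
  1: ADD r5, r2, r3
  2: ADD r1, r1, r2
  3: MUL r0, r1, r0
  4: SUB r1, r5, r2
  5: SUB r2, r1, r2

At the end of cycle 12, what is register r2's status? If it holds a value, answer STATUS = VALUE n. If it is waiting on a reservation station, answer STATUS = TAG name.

STATUS = VALUE -2

c1: issue MUL r1<-Mul1 | r0:5,r1:Mul1,r2:8,r3:6,r4:2,r5:9
c2: issue ADD r5<-Add1 | r0:5,r1:Mul1,r2:8,r3:6,r4:2,r5:Add1
c3: issue ADD r1<-Add2 | r0:5,r1:Add2,r2:8,r3:6,r4:2,r5:Add1
c4: CDB Add1=14; issue MUL r0<-Mul2 | r0:Mul2,r1:Add2,r2:8,r3:6,r4:2,r5:14
c5: CDB Mul1=4; issue SUB r1<-Add1 | r0:Mul2,r1:Add1,r2:8,r3:6,r4:2,r5:14
c6: issue SUB r2<-Add3 | r0:Mul2,r1:Add1,r2:Add3,r3:6,r4:2,r5:14
c7: CDB Add1=6 | r0:Mul2,r1:6,r2:Add3,r3:6,r4:2,r5:14
c8: CDB Add2=12 | r0:Mul2,r1:6,r2:Add3,r3:6,r4:2,r5:14
c9: CDB Add3=-2 | r0:Mul2,r1:6,r2:-2,r3:6,r4:2,r5:14
c10: - | r0:Mul2,r1:6,r2:-2,r3:6,r4:2,r5:14
c11: - | r0:Mul2,r1:6,r2:-2,r3:6,r4:2,r5:14
c12: CDB Mul2=60 | r0:60,r1:6,r2:-2,r3:6,r4:2,r5:14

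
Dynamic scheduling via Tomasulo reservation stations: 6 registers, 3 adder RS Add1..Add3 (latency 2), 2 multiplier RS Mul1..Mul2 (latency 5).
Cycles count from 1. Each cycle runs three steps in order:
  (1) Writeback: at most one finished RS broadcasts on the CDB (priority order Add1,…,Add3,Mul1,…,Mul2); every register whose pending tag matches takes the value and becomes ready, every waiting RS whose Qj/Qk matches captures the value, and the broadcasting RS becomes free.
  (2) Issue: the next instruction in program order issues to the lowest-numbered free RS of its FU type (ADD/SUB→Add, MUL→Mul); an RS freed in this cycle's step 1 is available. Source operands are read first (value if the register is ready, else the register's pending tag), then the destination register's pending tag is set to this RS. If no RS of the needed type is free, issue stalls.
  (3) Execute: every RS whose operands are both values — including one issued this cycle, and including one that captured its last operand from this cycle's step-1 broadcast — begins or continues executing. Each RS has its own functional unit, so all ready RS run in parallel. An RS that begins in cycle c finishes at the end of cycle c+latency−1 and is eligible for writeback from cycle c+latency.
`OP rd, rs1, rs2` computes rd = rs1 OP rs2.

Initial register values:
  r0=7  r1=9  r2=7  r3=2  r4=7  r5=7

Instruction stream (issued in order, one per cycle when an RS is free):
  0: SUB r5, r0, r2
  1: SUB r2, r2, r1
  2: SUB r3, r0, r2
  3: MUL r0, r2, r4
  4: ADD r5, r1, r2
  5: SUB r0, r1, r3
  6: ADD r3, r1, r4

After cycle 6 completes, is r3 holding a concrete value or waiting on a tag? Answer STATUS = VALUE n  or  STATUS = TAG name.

STATUS = VALUE 9

cycle 1: issue SUB r5<-Add1 // r0:7,r1:9,r2:7,r3:2,r4:7,r5:Add1
cycle 2: issue SUB r2<-Add2 // r0:7,r1:9,r2:Add2,r3:2,r4:7,r5:Add1
cycle 3: CDB Add1=0; issue SUB r3<-Add1 // r0:7,r1:9,r2:Add2,r3:Add1,r4:7,r5:0
cycle 4: CDB Add2=-2; issue MUL r0<-Mul1 // r0:Mul1,r1:9,r2:-2,r3:Add1,r4:7,r5:0
cycle 5: issue ADD r5<-Add2 // r0:Mul1,r1:9,r2:-2,r3:Add1,r4:7,r5:Add2
cycle 6: CDB Add1=9; issue SUB r0<-Add1 // r0:Add1,r1:9,r2:-2,r3:9,r4:7,r5:Add2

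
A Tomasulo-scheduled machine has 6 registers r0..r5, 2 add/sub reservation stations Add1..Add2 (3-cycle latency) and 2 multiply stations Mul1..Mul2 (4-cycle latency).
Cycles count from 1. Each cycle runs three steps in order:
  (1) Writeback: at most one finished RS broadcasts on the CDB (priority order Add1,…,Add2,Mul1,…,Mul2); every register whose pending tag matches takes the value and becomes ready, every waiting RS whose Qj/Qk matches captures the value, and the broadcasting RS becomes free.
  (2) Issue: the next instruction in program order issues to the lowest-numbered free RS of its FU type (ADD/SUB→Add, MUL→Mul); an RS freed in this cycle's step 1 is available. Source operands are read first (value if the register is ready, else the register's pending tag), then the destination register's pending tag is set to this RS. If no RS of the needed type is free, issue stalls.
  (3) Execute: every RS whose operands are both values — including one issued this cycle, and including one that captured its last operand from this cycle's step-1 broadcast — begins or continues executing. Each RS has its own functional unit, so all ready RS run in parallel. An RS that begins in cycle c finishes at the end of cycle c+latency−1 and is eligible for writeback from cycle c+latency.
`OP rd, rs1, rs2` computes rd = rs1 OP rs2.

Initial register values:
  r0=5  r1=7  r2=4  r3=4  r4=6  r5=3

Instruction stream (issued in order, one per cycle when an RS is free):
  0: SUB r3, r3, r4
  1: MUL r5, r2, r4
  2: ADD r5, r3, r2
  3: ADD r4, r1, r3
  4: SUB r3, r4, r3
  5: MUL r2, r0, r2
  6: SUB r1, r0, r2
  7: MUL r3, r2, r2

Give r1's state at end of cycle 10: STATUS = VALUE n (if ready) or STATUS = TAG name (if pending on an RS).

  c1: issue SUB r3<-Add1  regs: r0:5,r1:7,r2:4,r3:Add1,r4:6,r5:3
  c2: issue MUL r5<-Mul1  regs: r0:5,r1:7,r2:4,r3:Add1,r4:6,r5:Mul1
  c3: issue ADD r5<-Add2  regs: r0:5,r1:7,r2:4,r3:Add1,r4:6,r5:Add2
  c4: CDB Add1=-2; issue ADD r4<-Add1  regs: r0:5,r1:7,r2:4,r3:-2,r4:Add1,r5:Add2
  c5: stall  regs: r0:5,r1:7,r2:4,r3:-2,r4:Add1,r5:Add2
  c6: CDB Mul1=24; stall  regs: r0:5,r1:7,r2:4,r3:-2,r4:Add1,r5:Add2
  c7: CDB Add1=5; issue SUB r3<-Add1  regs: r0:5,r1:7,r2:4,r3:Add1,r4:5,r5:Add2
  c8: CDB Add2=2; issue MUL r2<-Mul1  regs: r0:5,r1:7,r2:Mul1,r3:Add1,r4:5,r5:2
  c9: issue SUB r1<-Add2  regs: r0:5,r1:Add2,r2:Mul1,r3:Add1,r4:5,r5:2
  c10: CDB Add1=7; issue MUL r3<-Mul2  regs: r0:5,r1:Add2,r2:Mul1,r3:Mul2,r4:5,r5:2

STATUS = TAG Add2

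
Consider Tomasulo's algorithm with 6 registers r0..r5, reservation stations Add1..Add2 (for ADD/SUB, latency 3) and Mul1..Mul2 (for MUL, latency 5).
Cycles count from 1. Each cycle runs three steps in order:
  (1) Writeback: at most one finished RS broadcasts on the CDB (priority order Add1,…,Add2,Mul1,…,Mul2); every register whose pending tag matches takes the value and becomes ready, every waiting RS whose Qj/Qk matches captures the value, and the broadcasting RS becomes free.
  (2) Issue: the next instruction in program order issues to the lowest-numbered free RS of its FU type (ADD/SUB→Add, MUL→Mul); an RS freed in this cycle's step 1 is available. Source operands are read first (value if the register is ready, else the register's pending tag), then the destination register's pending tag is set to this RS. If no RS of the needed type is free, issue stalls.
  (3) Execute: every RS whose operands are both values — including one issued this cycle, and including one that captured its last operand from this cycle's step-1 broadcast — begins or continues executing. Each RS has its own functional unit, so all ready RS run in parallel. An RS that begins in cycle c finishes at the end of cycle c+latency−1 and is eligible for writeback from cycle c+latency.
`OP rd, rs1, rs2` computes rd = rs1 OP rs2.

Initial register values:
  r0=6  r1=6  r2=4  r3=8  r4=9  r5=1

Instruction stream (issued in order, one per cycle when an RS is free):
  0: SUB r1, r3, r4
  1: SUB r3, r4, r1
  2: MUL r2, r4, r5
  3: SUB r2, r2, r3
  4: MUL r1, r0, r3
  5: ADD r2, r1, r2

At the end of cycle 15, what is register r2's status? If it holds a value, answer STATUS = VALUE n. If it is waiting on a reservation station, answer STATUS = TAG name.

STATUS = VALUE 59

c1: issue SUB r1<-Add1 | r0:6,r1:Add1,r2:4,r3:8,r4:9,r5:1
c2: issue SUB r3<-Add2 | r0:6,r1:Add1,r2:4,r3:Add2,r4:9,r5:1
c3: issue MUL r2<-Mul1 | r0:6,r1:Add1,r2:Mul1,r3:Add2,r4:9,r5:1
c4: CDB Add1=-1; issue SUB r2<-Add1 | r0:6,r1:-1,r2:Add1,r3:Add2,r4:9,r5:1
c5: issue MUL r1<-Mul2 | r0:6,r1:Mul2,r2:Add1,r3:Add2,r4:9,r5:1
c6: stall | r0:6,r1:Mul2,r2:Add1,r3:Add2,r4:9,r5:1
c7: CDB Add2=10; issue ADD r2<-Add2 | r0:6,r1:Mul2,r2:Add2,r3:10,r4:9,r5:1
c8: CDB Mul1=9 | r0:6,r1:Mul2,r2:Add2,r3:10,r4:9,r5:1
c9: - | r0:6,r1:Mul2,r2:Add2,r3:10,r4:9,r5:1
c10: - | r0:6,r1:Mul2,r2:Add2,r3:10,r4:9,r5:1
c11: CDB Add1=-1 | r0:6,r1:Mul2,r2:Add2,r3:10,r4:9,r5:1
c12: CDB Mul2=60 | r0:6,r1:60,r2:Add2,r3:10,r4:9,r5:1
c13: - | r0:6,r1:60,r2:Add2,r3:10,r4:9,r5:1
c14: - | r0:6,r1:60,r2:Add2,r3:10,r4:9,r5:1
c15: CDB Add2=59 | r0:6,r1:60,r2:59,r3:10,r4:9,r5:1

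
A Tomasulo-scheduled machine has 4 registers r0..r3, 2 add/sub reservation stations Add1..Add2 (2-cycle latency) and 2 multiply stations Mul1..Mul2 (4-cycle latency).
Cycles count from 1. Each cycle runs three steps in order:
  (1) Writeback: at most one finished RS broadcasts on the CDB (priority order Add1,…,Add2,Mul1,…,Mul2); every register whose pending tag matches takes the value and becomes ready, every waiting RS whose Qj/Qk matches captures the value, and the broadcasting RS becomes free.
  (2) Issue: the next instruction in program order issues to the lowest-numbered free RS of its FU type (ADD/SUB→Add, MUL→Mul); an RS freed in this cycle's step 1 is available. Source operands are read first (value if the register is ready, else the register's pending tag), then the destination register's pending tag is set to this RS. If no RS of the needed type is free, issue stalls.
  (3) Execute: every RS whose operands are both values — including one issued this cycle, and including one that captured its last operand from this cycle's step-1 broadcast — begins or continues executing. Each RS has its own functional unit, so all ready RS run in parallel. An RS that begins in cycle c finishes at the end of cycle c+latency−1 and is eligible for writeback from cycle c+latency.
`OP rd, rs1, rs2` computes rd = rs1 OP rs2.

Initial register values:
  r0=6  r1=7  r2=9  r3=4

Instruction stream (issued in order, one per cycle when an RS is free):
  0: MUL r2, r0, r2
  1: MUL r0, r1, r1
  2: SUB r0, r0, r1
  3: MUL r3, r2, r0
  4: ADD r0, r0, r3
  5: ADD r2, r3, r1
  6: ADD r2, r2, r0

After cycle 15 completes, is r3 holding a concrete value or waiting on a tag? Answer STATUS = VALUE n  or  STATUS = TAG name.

STATUS = VALUE 2268

  c1: issue MUL r2<-Mul1  regs: r0:6,r1:7,r2:Mul1,r3:4
  c2: issue MUL r0<-Mul2  regs: r0:Mul2,r1:7,r2:Mul1,r3:4
  c3: issue SUB r0<-Add1  regs: r0:Add1,r1:7,r2:Mul1,r3:4
  c4: stall  regs: r0:Add1,r1:7,r2:Mul1,r3:4
  c5: CDB Mul1=54; issue MUL r3<-Mul1  regs: r0:Add1,r1:7,r2:54,r3:Mul1
  c6: CDB Mul2=49; issue ADD r0<-Add2  regs: r0:Add2,r1:7,r2:54,r3:Mul1
  c7: stall  regs: r0:Add2,r1:7,r2:54,r3:Mul1
  c8: CDB Add1=42; issue ADD r2<-Add1  regs: r0:Add2,r1:7,r2:Add1,r3:Mul1
  c9: stall  regs: r0:Add2,r1:7,r2:Add1,r3:Mul1
  c10: stall  regs: r0:Add2,r1:7,r2:Add1,r3:Mul1
  c11: stall  regs: r0:Add2,r1:7,r2:Add1,r3:Mul1
  c12: CDB Mul1=2268; stall  regs: r0:Add2,r1:7,r2:Add1,r3:2268
  c13: stall  regs: r0:Add2,r1:7,r2:Add1,r3:2268
  c14: CDB Add1=2275; issue ADD r2<-Add1  regs: r0:Add2,r1:7,r2:Add1,r3:2268
  c15: CDB Add2=2310  regs: r0:2310,r1:7,r2:Add1,r3:2268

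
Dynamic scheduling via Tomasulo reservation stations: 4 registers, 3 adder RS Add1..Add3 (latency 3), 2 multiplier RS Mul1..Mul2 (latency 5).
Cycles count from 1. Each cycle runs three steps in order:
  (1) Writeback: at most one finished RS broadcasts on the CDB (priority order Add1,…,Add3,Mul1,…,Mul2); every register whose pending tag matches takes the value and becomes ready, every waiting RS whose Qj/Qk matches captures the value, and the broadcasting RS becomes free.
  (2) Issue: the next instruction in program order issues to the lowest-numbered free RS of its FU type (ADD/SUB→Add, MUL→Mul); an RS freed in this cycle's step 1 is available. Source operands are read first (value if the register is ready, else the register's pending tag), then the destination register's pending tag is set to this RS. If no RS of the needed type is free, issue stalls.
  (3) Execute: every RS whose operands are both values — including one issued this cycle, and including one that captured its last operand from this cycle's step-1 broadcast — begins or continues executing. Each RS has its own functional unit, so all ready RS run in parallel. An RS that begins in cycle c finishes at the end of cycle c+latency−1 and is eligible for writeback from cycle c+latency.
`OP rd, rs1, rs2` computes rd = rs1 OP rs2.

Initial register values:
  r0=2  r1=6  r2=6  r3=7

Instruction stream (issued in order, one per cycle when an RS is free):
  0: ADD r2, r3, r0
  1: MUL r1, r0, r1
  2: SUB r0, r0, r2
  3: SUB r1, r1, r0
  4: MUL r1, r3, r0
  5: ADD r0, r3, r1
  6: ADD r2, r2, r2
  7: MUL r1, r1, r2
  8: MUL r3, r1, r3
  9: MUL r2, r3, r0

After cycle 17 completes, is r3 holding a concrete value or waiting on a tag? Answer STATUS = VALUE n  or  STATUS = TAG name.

c1: issue ADD r2<-Add1 | r0:2,r1:6,r2:Add1,r3:7
c2: issue MUL r1<-Mul1 | r0:2,r1:Mul1,r2:Add1,r3:7
c3: issue SUB r0<-Add2 | r0:Add2,r1:Mul1,r2:Add1,r3:7
c4: CDB Add1=9; issue SUB r1<-Add1 | r0:Add2,r1:Add1,r2:9,r3:7
c5: issue MUL r1<-Mul2 | r0:Add2,r1:Mul2,r2:9,r3:7
c6: issue ADD r0<-Add3 | r0:Add3,r1:Mul2,r2:9,r3:7
c7: CDB Add2=-7; issue ADD r2<-Add2 | r0:Add3,r1:Mul2,r2:Add2,r3:7
c8: CDB Mul1=12; issue MUL r1<-Mul1 | r0:Add3,r1:Mul1,r2:Add2,r3:7
c9: stall | r0:Add3,r1:Mul1,r2:Add2,r3:7
c10: CDB Add2=18; stall | r0:Add3,r1:Mul1,r2:18,r3:7
c11: CDB Add1=19; stall | r0:Add3,r1:Mul1,r2:18,r3:7
c12: CDB Mul2=-49; issue MUL r3<-Mul2 | r0:Add3,r1:Mul1,r2:18,r3:Mul2
c13: stall | r0:Add3,r1:Mul1,r2:18,r3:Mul2
c14: stall | r0:Add3,r1:Mul1,r2:18,r3:Mul2
c15: CDB Add3=-42; stall | r0:-42,r1:Mul1,r2:18,r3:Mul2
c16: stall | r0:-42,r1:Mul1,r2:18,r3:Mul2
c17: CDB Mul1=-882; issue MUL r2<-Mul1 | r0:-42,r1:-882,r2:Mul1,r3:Mul2

STATUS = TAG Mul2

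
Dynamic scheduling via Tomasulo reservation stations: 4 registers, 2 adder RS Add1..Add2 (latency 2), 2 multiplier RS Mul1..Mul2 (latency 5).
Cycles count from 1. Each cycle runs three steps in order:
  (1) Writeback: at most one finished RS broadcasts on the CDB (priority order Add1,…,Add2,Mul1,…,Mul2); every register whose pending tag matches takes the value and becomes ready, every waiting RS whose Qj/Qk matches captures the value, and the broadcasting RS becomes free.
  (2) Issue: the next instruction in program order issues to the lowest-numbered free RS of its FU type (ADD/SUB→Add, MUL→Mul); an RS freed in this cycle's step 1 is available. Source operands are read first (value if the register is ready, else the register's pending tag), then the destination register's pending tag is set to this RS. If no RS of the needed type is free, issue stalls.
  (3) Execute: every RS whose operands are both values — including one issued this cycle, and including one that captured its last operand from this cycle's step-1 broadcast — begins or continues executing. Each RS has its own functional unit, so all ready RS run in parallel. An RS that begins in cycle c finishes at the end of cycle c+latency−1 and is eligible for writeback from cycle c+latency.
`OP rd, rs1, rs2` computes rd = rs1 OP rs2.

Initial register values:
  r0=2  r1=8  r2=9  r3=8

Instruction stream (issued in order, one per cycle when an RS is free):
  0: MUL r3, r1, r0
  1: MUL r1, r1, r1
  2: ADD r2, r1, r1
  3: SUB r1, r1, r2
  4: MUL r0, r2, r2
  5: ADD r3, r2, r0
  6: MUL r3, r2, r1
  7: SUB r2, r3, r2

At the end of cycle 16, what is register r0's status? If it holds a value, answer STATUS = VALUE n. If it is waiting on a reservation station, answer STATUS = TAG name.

STATUS = VALUE 16384

c1: issue MUL r3<-Mul1 | r0:2,r1:8,r2:9,r3:Mul1
c2: issue MUL r1<-Mul2 | r0:2,r1:Mul2,r2:9,r3:Mul1
c3: issue ADD r2<-Add1 | r0:2,r1:Mul2,r2:Add1,r3:Mul1
c4: issue SUB r1<-Add2 | r0:2,r1:Add2,r2:Add1,r3:Mul1
c5: stall | r0:2,r1:Add2,r2:Add1,r3:Mul1
c6: CDB Mul1=16; issue MUL r0<-Mul1 | r0:Mul1,r1:Add2,r2:Add1,r3:16
c7: CDB Mul2=64; stall | r0:Mul1,r1:Add2,r2:Add1,r3:16
c8: stall | r0:Mul1,r1:Add2,r2:Add1,r3:16
c9: CDB Add1=128; issue ADD r3<-Add1 | r0:Mul1,r1:Add2,r2:128,r3:Add1
c10: issue MUL r3<-Mul2 | r0:Mul1,r1:Add2,r2:128,r3:Mul2
c11: CDB Add2=-64; issue SUB r2<-Add2 | r0:Mul1,r1:-64,r2:Add2,r3:Mul2
c12: - | r0:Mul1,r1:-64,r2:Add2,r3:Mul2
c13: - | r0:Mul1,r1:-64,r2:Add2,r3:Mul2
c14: CDB Mul1=16384 | r0:16384,r1:-64,r2:Add2,r3:Mul2
c15: - | r0:16384,r1:-64,r2:Add2,r3:Mul2
c16: CDB Add1=16512 | r0:16384,r1:-64,r2:Add2,r3:Mul2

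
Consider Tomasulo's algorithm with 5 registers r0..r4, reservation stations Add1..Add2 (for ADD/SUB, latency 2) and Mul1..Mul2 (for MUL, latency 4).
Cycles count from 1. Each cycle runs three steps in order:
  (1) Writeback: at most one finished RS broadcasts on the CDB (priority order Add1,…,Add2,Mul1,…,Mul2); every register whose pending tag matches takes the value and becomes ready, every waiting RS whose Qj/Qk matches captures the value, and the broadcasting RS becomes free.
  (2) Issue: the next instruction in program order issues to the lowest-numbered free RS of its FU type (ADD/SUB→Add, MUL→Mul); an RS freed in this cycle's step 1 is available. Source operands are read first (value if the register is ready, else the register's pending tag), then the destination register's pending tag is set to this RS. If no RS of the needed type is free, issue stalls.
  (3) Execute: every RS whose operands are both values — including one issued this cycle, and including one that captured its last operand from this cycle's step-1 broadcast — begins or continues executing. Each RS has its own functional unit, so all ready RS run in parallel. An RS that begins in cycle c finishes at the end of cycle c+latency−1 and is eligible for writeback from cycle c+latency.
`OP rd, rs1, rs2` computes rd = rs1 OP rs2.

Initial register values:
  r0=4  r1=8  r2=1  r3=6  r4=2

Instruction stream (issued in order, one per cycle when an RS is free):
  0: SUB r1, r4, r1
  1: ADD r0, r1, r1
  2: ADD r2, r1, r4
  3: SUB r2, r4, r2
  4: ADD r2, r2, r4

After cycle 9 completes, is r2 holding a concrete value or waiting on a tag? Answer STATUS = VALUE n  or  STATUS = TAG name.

STATUS = VALUE 8

cycle 1: issue SUB r1<-Add1 // r0:4,r1:Add1,r2:1,r3:6,r4:2
cycle 2: issue ADD r0<-Add2 // r0:Add2,r1:Add1,r2:1,r3:6,r4:2
cycle 3: CDB Add1=-6; issue ADD r2<-Add1 // r0:Add2,r1:-6,r2:Add1,r3:6,r4:2
cycle 4: stall // r0:Add2,r1:-6,r2:Add1,r3:6,r4:2
cycle 5: CDB Add1=-4; issue SUB r2<-Add1 // r0:Add2,r1:-6,r2:Add1,r3:6,r4:2
cycle 6: CDB Add2=-12; issue ADD r2<-Add2 // r0:-12,r1:-6,r2:Add2,r3:6,r4:2
cycle 7: CDB Add1=6 // r0:-12,r1:-6,r2:Add2,r3:6,r4:2
cycle 8: - // r0:-12,r1:-6,r2:Add2,r3:6,r4:2
cycle 9: CDB Add2=8 // r0:-12,r1:-6,r2:8,r3:6,r4:2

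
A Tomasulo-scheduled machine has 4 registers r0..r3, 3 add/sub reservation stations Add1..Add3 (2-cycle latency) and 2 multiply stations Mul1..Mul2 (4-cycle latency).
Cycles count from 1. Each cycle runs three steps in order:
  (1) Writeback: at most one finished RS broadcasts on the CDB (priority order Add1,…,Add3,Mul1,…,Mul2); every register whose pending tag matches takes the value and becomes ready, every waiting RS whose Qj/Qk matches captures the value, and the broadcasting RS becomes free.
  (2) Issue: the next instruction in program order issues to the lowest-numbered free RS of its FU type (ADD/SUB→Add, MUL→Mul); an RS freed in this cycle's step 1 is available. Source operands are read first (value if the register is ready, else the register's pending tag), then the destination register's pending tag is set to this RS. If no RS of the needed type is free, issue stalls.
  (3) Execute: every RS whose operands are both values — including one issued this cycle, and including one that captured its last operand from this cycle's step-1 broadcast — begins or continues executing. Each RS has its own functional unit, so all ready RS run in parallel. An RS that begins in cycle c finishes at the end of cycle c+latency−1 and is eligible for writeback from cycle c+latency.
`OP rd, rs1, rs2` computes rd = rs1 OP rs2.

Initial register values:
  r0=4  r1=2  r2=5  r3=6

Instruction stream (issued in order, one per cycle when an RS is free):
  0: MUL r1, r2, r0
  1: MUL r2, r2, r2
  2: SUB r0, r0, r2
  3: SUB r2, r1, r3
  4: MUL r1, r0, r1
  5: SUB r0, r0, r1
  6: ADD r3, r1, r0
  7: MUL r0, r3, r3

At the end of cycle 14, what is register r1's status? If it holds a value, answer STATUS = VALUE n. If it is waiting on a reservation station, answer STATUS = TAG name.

  c1: issue MUL r1<-Mul1  regs: r0:4,r1:Mul1,r2:5,r3:6
  c2: issue MUL r2<-Mul2  regs: r0:4,r1:Mul1,r2:Mul2,r3:6
  c3: issue SUB r0<-Add1  regs: r0:Add1,r1:Mul1,r2:Mul2,r3:6
  c4: issue SUB r2<-Add2  regs: r0:Add1,r1:Mul1,r2:Add2,r3:6
  c5: CDB Mul1=20; issue MUL r1<-Mul1  regs: r0:Add1,r1:Mul1,r2:Add2,r3:6
  c6: CDB Mul2=25; issue SUB r0<-Add3  regs: r0:Add3,r1:Mul1,r2:Add2,r3:6
  c7: CDB Add2=14; issue ADD r3<-Add2  regs: r0:Add3,r1:Mul1,r2:14,r3:Add2
  c8: CDB Add1=-21; issue MUL r0<-Mul2  regs: r0:Mul2,r1:Mul1,r2:14,r3:Add2
  c9: -  regs: r0:Mul2,r1:Mul1,r2:14,r3:Add2
  c10: -  regs: r0:Mul2,r1:Mul1,r2:14,r3:Add2
  c11: -  regs: r0:Mul2,r1:Mul1,r2:14,r3:Add2
  c12: CDB Mul1=-420  regs: r0:Mul2,r1:-420,r2:14,r3:Add2
  c13: -  regs: r0:Mul2,r1:-420,r2:14,r3:Add2
  c14: CDB Add3=399  regs: r0:Mul2,r1:-420,r2:14,r3:Add2

STATUS = VALUE -420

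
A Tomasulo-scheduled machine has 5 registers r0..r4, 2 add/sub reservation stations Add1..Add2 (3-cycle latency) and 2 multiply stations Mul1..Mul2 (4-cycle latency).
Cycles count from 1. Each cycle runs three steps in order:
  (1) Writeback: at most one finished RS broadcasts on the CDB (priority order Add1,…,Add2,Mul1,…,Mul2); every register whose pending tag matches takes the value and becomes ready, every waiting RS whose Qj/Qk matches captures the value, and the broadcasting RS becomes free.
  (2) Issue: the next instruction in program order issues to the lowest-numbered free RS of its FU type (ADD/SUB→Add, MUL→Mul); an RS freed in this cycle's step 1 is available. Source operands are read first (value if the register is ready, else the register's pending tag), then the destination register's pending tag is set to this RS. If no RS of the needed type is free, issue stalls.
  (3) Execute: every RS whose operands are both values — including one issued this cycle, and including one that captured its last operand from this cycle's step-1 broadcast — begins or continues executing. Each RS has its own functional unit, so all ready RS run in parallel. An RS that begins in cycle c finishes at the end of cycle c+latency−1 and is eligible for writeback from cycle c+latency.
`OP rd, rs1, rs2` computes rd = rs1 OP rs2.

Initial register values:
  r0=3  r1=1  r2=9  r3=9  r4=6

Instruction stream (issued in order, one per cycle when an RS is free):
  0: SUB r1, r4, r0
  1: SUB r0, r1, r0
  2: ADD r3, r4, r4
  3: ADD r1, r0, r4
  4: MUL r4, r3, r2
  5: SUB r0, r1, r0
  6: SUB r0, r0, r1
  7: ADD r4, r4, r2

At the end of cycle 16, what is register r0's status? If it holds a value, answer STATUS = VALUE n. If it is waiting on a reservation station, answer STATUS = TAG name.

STATUS = TAG Add1

cycle 1: issue SUB r1<-Add1 // r0:3,r1:Add1,r2:9,r3:9,r4:6
cycle 2: issue SUB r0<-Add2 // r0:Add2,r1:Add1,r2:9,r3:9,r4:6
cycle 3: stall // r0:Add2,r1:Add1,r2:9,r3:9,r4:6
cycle 4: CDB Add1=3; issue ADD r3<-Add1 // r0:Add2,r1:3,r2:9,r3:Add1,r4:6
cycle 5: stall // r0:Add2,r1:3,r2:9,r3:Add1,r4:6
cycle 6: stall // r0:Add2,r1:3,r2:9,r3:Add1,r4:6
cycle 7: CDB Add1=12; issue ADD r1<-Add1 // r0:Add2,r1:Add1,r2:9,r3:12,r4:6
cycle 8: CDB Add2=0; issue MUL r4<-Mul1 // r0:0,r1:Add1,r2:9,r3:12,r4:Mul1
cycle 9: issue SUB r0<-Add2 // r0:Add2,r1:Add1,r2:9,r3:12,r4:Mul1
cycle 10: stall // r0:Add2,r1:Add1,r2:9,r3:12,r4:Mul1
cycle 11: CDB Add1=6; issue SUB r0<-Add1 // r0:Add1,r1:6,r2:9,r3:12,r4:Mul1
cycle 12: CDB Mul1=108; stall // r0:Add1,r1:6,r2:9,r3:12,r4:108
cycle 13: stall // r0:Add1,r1:6,r2:9,r3:12,r4:108
cycle 14: CDB Add2=6; issue ADD r4<-Add2 // r0:Add1,r1:6,r2:9,r3:12,r4:Add2
cycle 15: - // r0:Add1,r1:6,r2:9,r3:12,r4:Add2
cycle 16: - // r0:Add1,r1:6,r2:9,r3:12,r4:Add2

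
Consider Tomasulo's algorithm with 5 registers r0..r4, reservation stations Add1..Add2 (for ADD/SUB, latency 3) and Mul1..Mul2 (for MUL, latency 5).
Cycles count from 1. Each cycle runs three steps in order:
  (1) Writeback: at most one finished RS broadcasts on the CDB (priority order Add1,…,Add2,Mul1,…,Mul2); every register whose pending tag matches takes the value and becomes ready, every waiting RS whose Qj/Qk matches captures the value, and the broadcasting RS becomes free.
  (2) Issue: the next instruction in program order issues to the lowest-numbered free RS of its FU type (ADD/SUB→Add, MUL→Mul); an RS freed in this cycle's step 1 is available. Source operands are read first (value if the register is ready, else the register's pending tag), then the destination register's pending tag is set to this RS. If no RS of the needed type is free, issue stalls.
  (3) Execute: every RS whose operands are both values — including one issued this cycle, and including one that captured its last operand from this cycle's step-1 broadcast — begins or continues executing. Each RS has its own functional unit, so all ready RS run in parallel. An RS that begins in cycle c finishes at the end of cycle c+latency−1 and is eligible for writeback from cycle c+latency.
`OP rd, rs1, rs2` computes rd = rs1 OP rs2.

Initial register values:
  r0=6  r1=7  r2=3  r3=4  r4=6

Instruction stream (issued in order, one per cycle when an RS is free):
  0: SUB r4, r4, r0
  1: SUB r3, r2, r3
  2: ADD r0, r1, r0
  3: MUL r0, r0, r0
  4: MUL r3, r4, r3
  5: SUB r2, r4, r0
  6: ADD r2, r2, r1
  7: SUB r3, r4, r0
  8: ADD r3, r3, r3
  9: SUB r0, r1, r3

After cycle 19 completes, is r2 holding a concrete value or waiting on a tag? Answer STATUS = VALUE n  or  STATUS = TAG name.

STATUS = VALUE -162

cycle 1: issue SUB r4<-Add1 // r0:6,r1:7,r2:3,r3:4,r4:Add1
cycle 2: issue SUB r3<-Add2 // r0:6,r1:7,r2:3,r3:Add2,r4:Add1
cycle 3: stall // r0:6,r1:7,r2:3,r3:Add2,r4:Add1
cycle 4: CDB Add1=0; issue ADD r0<-Add1 // r0:Add1,r1:7,r2:3,r3:Add2,r4:0
cycle 5: CDB Add2=-1; issue MUL r0<-Mul1 // r0:Mul1,r1:7,r2:3,r3:-1,r4:0
cycle 6: issue MUL r3<-Mul2 // r0:Mul1,r1:7,r2:3,r3:Mul2,r4:0
cycle 7: CDB Add1=13; issue SUB r2<-Add1 // r0:Mul1,r1:7,r2:Add1,r3:Mul2,r4:0
cycle 8: issue ADD r2<-Add2 // r0:Mul1,r1:7,r2:Add2,r3:Mul2,r4:0
cycle 9: stall // r0:Mul1,r1:7,r2:Add2,r3:Mul2,r4:0
cycle 10: stall // r0:Mul1,r1:7,r2:Add2,r3:Mul2,r4:0
cycle 11: CDB Mul2=0; stall // r0:Mul1,r1:7,r2:Add2,r3:0,r4:0
cycle 12: CDB Mul1=169; stall // r0:169,r1:7,r2:Add2,r3:0,r4:0
cycle 13: stall // r0:169,r1:7,r2:Add2,r3:0,r4:0
cycle 14: stall // r0:169,r1:7,r2:Add2,r3:0,r4:0
cycle 15: CDB Add1=-169; issue SUB r3<-Add1 // r0:169,r1:7,r2:Add2,r3:Add1,r4:0
cycle 16: stall // r0:169,r1:7,r2:Add2,r3:Add1,r4:0
cycle 17: stall // r0:169,r1:7,r2:Add2,r3:Add1,r4:0
cycle 18: CDB Add1=-169; issue ADD r3<-Add1 // r0:169,r1:7,r2:Add2,r3:Add1,r4:0
cycle 19: CDB Add2=-162; issue SUB r0<-Add2 // r0:Add2,r1:7,r2:-162,r3:Add1,r4:0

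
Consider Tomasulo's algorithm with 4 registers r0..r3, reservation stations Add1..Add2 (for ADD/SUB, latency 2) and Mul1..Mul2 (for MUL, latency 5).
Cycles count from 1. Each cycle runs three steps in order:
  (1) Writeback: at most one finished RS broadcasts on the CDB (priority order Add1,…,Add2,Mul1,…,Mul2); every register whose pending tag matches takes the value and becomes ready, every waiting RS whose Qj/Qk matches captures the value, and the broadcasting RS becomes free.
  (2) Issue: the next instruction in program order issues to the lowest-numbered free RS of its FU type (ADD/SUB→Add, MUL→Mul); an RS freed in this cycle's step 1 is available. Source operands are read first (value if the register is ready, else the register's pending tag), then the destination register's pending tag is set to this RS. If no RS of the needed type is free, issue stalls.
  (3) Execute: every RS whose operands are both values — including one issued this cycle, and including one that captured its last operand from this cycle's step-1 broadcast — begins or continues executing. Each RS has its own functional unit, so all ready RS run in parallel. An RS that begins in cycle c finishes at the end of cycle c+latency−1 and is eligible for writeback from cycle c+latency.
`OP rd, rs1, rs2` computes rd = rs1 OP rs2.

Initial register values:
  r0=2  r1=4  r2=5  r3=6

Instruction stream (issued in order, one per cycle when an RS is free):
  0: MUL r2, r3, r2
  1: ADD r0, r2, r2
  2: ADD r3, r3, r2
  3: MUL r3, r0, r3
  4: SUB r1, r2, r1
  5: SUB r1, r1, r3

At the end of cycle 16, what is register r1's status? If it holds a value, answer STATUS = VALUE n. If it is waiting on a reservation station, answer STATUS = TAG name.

STATUS = VALUE -2134

c1: issue MUL r2<-Mul1 | r0:2,r1:4,r2:Mul1,r3:6
c2: issue ADD r0<-Add1 | r0:Add1,r1:4,r2:Mul1,r3:6
c3: issue ADD r3<-Add2 | r0:Add1,r1:4,r2:Mul1,r3:Add2
c4: issue MUL r3<-Mul2 | r0:Add1,r1:4,r2:Mul1,r3:Mul2
c5: stall | r0:Add1,r1:4,r2:Mul1,r3:Mul2
c6: CDB Mul1=30; stall | r0:Add1,r1:4,r2:30,r3:Mul2
c7: stall | r0:Add1,r1:4,r2:30,r3:Mul2
c8: CDB Add1=60; issue SUB r1<-Add1 | r0:60,r1:Add1,r2:30,r3:Mul2
c9: CDB Add2=36; issue SUB r1<-Add2 | r0:60,r1:Add2,r2:30,r3:Mul2
c10: CDB Add1=26 | r0:60,r1:Add2,r2:30,r3:Mul2
c11: - | r0:60,r1:Add2,r2:30,r3:Mul2
c12: - | r0:60,r1:Add2,r2:30,r3:Mul2
c13: - | r0:60,r1:Add2,r2:30,r3:Mul2
c14: CDB Mul2=2160 | r0:60,r1:Add2,r2:30,r3:2160
c15: - | r0:60,r1:Add2,r2:30,r3:2160
c16: CDB Add2=-2134 | r0:60,r1:-2134,r2:30,r3:2160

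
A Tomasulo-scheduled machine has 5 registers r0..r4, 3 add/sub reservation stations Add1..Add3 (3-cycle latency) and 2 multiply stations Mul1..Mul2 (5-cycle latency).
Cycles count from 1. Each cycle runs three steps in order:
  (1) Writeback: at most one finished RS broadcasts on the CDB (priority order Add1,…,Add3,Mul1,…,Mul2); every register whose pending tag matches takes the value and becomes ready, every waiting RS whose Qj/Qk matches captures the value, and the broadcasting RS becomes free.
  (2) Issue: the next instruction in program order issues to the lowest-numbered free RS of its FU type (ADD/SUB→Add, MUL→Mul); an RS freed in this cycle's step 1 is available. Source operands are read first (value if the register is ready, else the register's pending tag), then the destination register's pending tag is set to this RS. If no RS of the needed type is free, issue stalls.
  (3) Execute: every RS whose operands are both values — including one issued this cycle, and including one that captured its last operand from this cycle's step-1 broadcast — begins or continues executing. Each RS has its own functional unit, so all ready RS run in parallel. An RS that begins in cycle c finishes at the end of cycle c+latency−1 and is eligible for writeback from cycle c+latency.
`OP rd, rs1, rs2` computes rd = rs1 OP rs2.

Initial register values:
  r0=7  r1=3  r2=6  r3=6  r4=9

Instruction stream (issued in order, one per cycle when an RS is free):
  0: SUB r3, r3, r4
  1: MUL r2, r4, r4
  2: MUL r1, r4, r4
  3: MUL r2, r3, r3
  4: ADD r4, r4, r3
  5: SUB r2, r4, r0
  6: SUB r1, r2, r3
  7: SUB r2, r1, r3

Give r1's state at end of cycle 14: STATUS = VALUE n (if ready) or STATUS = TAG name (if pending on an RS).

STATUS = TAG Add3

  c1: issue SUB r3<-Add1  regs: r0:7,r1:3,r2:6,r3:Add1,r4:9
  c2: issue MUL r2<-Mul1  regs: r0:7,r1:3,r2:Mul1,r3:Add1,r4:9
  c3: issue MUL r1<-Mul2  regs: r0:7,r1:Mul2,r2:Mul1,r3:Add1,r4:9
  c4: CDB Add1=-3; stall  regs: r0:7,r1:Mul2,r2:Mul1,r3:-3,r4:9
  c5: stall  regs: r0:7,r1:Mul2,r2:Mul1,r3:-3,r4:9
  c6: stall  regs: r0:7,r1:Mul2,r2:Mul1,r3:-3,r4:9
  c7: CDB Mul1=81; issue MUL r2<-Mul1  regs: r0:7,r1:Mul2,r2:Mul1,r3:-3,r4:9
  c8: CDB Mul2=81; issue ADD r4<-Add1  regs: r0:7,r1:81,r2:Mul1,r3:-3,r4:Add1
  c9: issue SUB r2<-Add2  regs: r0:7,r1:81,r2:Add2,r3:-3,r4:Add1
  c10: issue SUB r1<-Add3  regs: r0:7,r1:Add3,r2:Add2,r3:-3,r4:Add1
  c11: CDB Add1=6; issue SUB r2<-Add1  regs: r0:7,r1:Add3,r2:Add1,r3:-3,r4:6
  c12: CDB Mul1=9  regs: r0:7,r1:Add3,r2:Add1,r3:-3,r4:6
  c13: -  regs: r0:7,r1:Add3,r2:Add1,r3:-3,r4:6
  c14: CDB Add2=-1  regs: r0:7,r1:Add3,r2:Add1,r3:-3,r4:6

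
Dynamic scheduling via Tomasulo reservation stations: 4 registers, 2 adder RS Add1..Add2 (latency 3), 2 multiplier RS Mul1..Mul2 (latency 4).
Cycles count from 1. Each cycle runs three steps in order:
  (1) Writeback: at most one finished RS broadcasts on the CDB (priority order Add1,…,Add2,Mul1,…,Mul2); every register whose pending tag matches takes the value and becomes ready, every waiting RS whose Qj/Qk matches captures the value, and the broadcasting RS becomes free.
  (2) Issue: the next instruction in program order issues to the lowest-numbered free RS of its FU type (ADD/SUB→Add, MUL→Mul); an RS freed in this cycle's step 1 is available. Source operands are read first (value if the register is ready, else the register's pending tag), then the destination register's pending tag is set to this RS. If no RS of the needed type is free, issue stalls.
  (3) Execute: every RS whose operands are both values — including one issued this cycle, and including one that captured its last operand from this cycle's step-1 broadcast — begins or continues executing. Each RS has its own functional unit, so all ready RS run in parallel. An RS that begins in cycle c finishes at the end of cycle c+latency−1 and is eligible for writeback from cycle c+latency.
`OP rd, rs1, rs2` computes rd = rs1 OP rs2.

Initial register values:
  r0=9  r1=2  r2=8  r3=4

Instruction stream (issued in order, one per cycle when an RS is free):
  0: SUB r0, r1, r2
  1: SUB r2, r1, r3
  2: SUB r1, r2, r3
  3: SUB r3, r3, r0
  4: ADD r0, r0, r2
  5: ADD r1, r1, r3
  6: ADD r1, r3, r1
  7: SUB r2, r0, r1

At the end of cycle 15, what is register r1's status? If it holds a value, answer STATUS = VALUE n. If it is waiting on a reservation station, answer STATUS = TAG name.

  c1: issue SUB r0<-Add1  regs: r0:Add1,r1:2,r2:8,r3:4
  c2: issue SUB r2<-Add2  regs: r0:Add1,r1:2,r2:Add2,r3:4
  c3: stall  regs: r0:Add1,r1:2,r2:Add2,r3:4
  c4: CDB Add1=-6; issue SUB r1<-Add1  regs: r0:-6,r1:Add1,r2:Add2,r3:4
  c5: CDB Add2=-2; issue SUB r3<-Add2  regs: r0:-6,r1:Add1,r2:-2,r3:Add2
  c6: stall  regs: r0:-6,r1:Add1,r2:-2,r3:Add2
  c7: stall  regs: r0:-6,r1:Add1,r2:-2,r3:Add2
  c8: CDB Add1=-6; issue ADD r0<-Add1  regs: r0:Add1,r1:-6,r2:-2,r3:Add2
  c9: CDB Add2=10; issue ADD r1<-Add2  regs: r0:Add1,r1:Add2,r2:-2,r3:10
  c10: stall  regs: r0:Add1,r1:Add2,r2:-2,r3:10
  c11: CDB Add1=-8; issue ADD r1<-Add1  regs: r0:-8,r1:Add1,r2:-2,r3:10
  c12: CDB Add2=4; issue SUB r2<-Add2  regs: r0:-8,r1:Add1,r2:Add2,r3:10
  c13: -  regs: r0:-8,r1:Add1,r2:Add2,r3:10
  c14: -  regs: r0:-8,r1:Add1,r2:Add2,r3:10
  c15: CDB Add1=14  regs: r0:-8,r1:14,r2:Add2,r3:10

STATUS = VALUE 14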